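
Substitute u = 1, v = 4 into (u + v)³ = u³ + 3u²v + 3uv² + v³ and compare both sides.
LHS = (1 + 4)³ = 125
RHS = 1³ + 3·1²·4 + 3·1·4² + 4³ = 125

LHS = RHS: the two sides agree.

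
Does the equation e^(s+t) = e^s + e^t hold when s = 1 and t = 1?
Substituting s = 1, t = 1:

LHS = e^(1+1) = e^2 ≈ 7.389
RHS = e^1 + e^1 = 2·e ≈ 5.437

LHS ≠ RHS, so the equation does not hold at this point.

Answer: Fails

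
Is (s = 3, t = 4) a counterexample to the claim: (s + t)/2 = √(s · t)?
Yes

Substituting s = 3, t = 4:
LHS = (3 + 4)/2 = 7/2
RHS = √(3 · 4) = 2·√(3) ≈ 3.464

Since LHS ≠ RHS, this pair disproves the claim.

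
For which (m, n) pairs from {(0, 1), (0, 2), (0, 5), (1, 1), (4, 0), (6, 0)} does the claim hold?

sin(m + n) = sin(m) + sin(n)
(0, 1), (0, 2), (0, 5), (4, 0), (6, 0)

Testing each pair:
(0, 1): LHS = sin(1) ≈ 0.8415, RHS = sin(1) ≈ 0.8415 → holds
(0, 2): LHS = sin(2) ≈ 0.9093, RHS = sin(2) ≈ 0.9093 → holds
(0, 5): LHS = sin(5) ≈ -0.9589, RHS = sin(5) ≈ -0.9589 → holds
(1, 1): LHS = sin(2) ≈ 0.9093, RHS = 2·sin(1) ≈ 1.683 → fails
(4, 0): LHS = sin(4) ≈ -0.7568, RHS = sin(4) ≈ -0.7568 → holds
(6, 0): LHS = sin(6) ≈ -0.2794, RHS = sin(6) ≈ -0.2794 → holds

5 of 6 pairs satisfy the claim.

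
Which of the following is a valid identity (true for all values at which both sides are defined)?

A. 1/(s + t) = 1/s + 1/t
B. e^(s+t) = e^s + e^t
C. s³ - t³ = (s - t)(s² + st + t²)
A: fails at (3, 3) — LHS = 1/6, RHS = 2/3.
B: fails at (4, 6) — LHS = e^10 ≈ 22026.5, RHS = e^4 + e^6 ≈ 458.
C: holds — e.g. at (4, 6), both sides equal -152.

Answer: C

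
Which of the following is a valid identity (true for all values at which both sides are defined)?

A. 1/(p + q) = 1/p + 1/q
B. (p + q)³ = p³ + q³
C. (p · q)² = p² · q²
A: fails at (1, 5) — LHS = 1/6, RHS = 6/5.
B: fails at (3, 7) — LHS = 1000, RHS = 370.
C: holds — e.g. at (5, 8), both sides equal 1600.

Answer: C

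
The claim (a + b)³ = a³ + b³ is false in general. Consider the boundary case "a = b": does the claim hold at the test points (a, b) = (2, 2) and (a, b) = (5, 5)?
At (2, 2): LHS = 64 ≠ RHS = 16
At (5, 5): LHS = 1000 ≠ RHS = 250

Answer: No, fails at both test points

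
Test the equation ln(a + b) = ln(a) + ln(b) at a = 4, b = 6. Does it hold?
Substituting a = 4, b = 6:

LHS = ln(4 + 6) = ln(10) ≈ 2.303
RHS = ln(4) + ln(6) ≈ 3.178

LHS ≠ RHS, so the equation does not hold at this point.

Answer: Fails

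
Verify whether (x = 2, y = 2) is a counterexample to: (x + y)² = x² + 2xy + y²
Substituting x = 2, y = 2:
LHS = (2 + 2)² = 16
RHS = 2² + 2·2·2 + 2² = 16

The sides agree, so this pair does not disprove the claim.

Answer: No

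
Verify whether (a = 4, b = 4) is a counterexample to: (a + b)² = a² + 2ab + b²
No

Substituting a = 4, b = 4:
LHS = (4 + 4)² = 64
RHS = 4² + 2·4·4 + 4² = 64

The sides agree, so this pair does not disprove the claim.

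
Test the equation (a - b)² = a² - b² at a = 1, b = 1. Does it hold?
Substituting a = 1, b = 1:

LHS = (1 - 1)² = 0
RHS = 1² - 1² = 0

LHS = RHS, so the equation holds at this point.

Answer: Holds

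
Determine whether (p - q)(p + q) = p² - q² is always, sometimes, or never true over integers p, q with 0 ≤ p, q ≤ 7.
Always true

The identity holds for every pair in the range. For instance at (p, q) = (1, 1): both sides equal 0.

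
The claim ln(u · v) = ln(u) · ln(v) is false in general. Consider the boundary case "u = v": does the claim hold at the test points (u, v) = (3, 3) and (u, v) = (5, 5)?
At (3, 3): LHS = ln(9) ≈ 2.197 ≠ RHS = ln(3)² ≈ 1.207
At (5, 5): LHS = ln(25) ≈ 3.219 ≠ RHS = ln(5)² ≈ 2.59

Answer: No, fails at both test points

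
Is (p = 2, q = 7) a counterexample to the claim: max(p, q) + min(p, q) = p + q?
No

Substituting p = 2, q = 7:
LHS = max(2, 7) + min(2, 7) = 9
RHS = 2 + 7 = 9

The sides agree, so this pair does not disprove the claim.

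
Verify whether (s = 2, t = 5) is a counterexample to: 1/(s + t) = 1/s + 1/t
Substituting s = 2, t = 5:
LHS = 1/(2 + 5) = 1/7
RHS = 1/2 + 1/5 = 7/10

Since LHS ≠ RHS, this pair disproves the claim.

Answer: Yes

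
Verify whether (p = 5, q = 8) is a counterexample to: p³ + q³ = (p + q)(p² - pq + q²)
No

Substituting p = 5, q = 8:
LHS = 5³ + 8³ = 637
RHS = (5 + 8)(5² - 5·8 + 8²) = 637

The sides agree, so this pair does not disprove the claim.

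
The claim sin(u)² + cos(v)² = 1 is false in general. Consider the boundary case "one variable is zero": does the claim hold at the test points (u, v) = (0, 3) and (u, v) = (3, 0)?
No, fails at both test points

At (0, 3): LHS = cos(3)² ≈ 0.9801 ≠ RHS = 1
At (3, 0): LHS = sin(3)² + 1 ≈ 1.02 ≠ RHS = 1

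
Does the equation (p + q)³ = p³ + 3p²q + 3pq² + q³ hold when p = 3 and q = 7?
Substituting p = 3, q = 7:

LHS = (3 + 7)³ = 1000
RHS = 3³ + 3·3²·7 + 3·3·7² + 7³ = 1000

LHS = RHS, so the equation holds at this point.

Answer: Holds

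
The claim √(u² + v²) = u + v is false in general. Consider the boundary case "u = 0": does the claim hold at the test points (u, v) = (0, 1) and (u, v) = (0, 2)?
Yes, holds at both test points

At (0, 1): LHS = 1, RHS = 1 → equal
At (0, 2): LHS = 2, RHS = 2 → equal

So the claim does hold at both of these boundary points, even though it is not an identity.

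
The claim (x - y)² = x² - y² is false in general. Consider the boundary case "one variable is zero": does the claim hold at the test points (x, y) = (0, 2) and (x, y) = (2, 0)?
At (0, 2): LHS = 4 ≠ RHS = -4
At (2, 0): LHS = 4, RHS = 4 → equal

Answer: Only at (2, 0)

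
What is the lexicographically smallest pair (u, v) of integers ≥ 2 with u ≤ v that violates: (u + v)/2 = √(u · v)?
Substituting (2, 3) into the claim:
LHS = (2 + 3)/2 = 5/2
RHS = √(2 · 3) = √(6) ≈ 2.449

Since LHS ≠ RHS, this pair disproves the claim, and no lexicographically smaller pair (u ≤ v, integers ≥ 2) does.

For instance (5, 9) is also a counterexample (LHS = 7, RHS = 3·√(5) ≈ 6.708), but it's lexicographically larger.

Answer: (u, v) = (2, 3)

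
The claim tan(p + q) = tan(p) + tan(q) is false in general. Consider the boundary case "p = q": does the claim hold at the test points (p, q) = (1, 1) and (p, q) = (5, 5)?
At (1, 1): LHS = tan(2) ≈ -2.185 ≠ RHS = 2·tan(1) ≈ 3.115
At (5, 5): LHS = tan(10) ≈ 0.6484 ≠ RHS = 2·tan(5) ≈ -6.761

Answer: No, fails at both test points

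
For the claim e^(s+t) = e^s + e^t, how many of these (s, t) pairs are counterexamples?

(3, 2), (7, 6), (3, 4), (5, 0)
Testing each pair:
(3, 2): LHS = e^5 ≈ 148.4, RHS = e^2 + e^3 ≈ 27.47 → counterexample
(7, 6): LHS = e^13 ≈ 442413.4, RHS = e^6 + e^7 ≈ 1500 → counterexample
(3, 4): LHS = e^7 ≈ 1097, RHS = e^3 + e^4 ≈ 74.68 → counterexample
(5, 0): LHS = e^5 ≈ 148.4, RHS = 1 + e^5 ≈ 149.4 → counterexample

That makes 4 counterexamples.

Answer: 4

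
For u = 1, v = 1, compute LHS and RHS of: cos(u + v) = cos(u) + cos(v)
LHS = cos(1 + 1) = cos(2) ≈ -0.4161
RHS = cos(1) + cos(1) = 2·cos(1) ≈ 1.081

LHS ≠ RHS (they differ by about 1.497), so the equation does not hold here.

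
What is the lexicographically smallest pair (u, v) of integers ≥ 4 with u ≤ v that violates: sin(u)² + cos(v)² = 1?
(u, v) = (4, 5)

At (4, 4): both sides equal 1, so it holds there.

Substituting (4, 5) into the claim:
LHS = sin(4)² + cos(5)² ≈ 0.6532
RHS = 1

Since LHS ≠ RHS, this pair disproves the claim, and no lexicographically smaller pair (u ≤ v, integers ≥ 4) does.

For instance (6, 8) is also a counterexample (LHS = cos(8)² + sin(6)² ≈ 0.09924, RHS = 1), but it's lexicographically larger.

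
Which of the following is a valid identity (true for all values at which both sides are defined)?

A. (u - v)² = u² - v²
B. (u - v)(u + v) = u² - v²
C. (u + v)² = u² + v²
A: fails at (1, 3) — LHS = 4, RHS = -8.
B: holds — e.g. at (2, 7), both sides equal -45.
C: fails at (3, 5) — LHS = 64, RHS = 34.

Answer: B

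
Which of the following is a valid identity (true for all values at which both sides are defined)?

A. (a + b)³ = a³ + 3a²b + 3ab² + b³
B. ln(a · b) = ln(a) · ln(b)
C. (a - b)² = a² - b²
A: holds — e.g. at (2, 5), both sides equal 343.
B: fails at (4, 6) — LHS = ln(24) ≈ 3.178, RHS = ln(4)·ln(6) ≈ 2.484.
C: fails at (3, 7) — LHS = 16, RHS = -40.

Answer: A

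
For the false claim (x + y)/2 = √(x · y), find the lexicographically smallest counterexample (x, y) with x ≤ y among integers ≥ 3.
At (3, 3): both sides equal 3, so it holds there.

Substituting (3, 4) into the claim:
LHS = (3 + 4)/2 = 7/2
RHS = √(3 · 4) = 2·√(3) ≈ 3.464

Since LHS ≠ RHS, this pair disproves the claim, and no lexicographically smaller pair (x ≤ y, integers ≥ 3) does.

For instance (9, 10) is also a counterexample (LHS = 19/2, RHS = 3·√(10) ≈ 9.487), but it's lexicographically larger.

Answer: (x, y) = (3, 4)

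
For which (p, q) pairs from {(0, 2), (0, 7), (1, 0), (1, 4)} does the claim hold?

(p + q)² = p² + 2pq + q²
Testing each pair:
(0, 2): LHS = 4, RHS = 4 → holds
(0, 7): LHS = 49, RHS = 49 → holds
(1, 0): LHS = 1, RHS = 1 → holds
(1, 4): LHS = 25, RHS = 25 → holds

Every pair satisfies the claim.

Answer: All pairs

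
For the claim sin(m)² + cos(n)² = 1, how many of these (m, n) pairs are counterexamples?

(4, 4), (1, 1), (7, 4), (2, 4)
Testing each pair:
(4, 4): LHS = cos(4)² + sin(4)² = 1, RHS = 1 → satisfies claim
(1, 1): LHS = cos(1)² + sin(1)² = 1, RHS = 1 → satisfies claim
(7, 4): LHS = cos(4)² + sin(7)² ≈ 0.8589, RHS = 1 → counterexample
(2, 4): LHS = cos(4)² + sin(2)² ≈ 1.254, RHS = 1 → counterexample

That makes 2 counterexamples.

Answer: 2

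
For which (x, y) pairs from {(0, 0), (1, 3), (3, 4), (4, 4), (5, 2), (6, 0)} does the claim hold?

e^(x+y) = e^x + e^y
Testing each pair:
(0, 0): LHS = 1, RHS = 2 → fails
(1, 3): LHS = e^4 ≈ 54.6, RHS = e + e^3 ≈ 22.8 → fails
(3, 4): LHS = e^7 ≈ 1097, RHS = e^3 + e^4 ≈ 74.68 → fails
(4, 4): LHS = e^8 ≈ 2981, RHS = 2·e^4 ≈ 109.2 → fails
(5, 2): LHS = e^7 ≈ 1097, RHS = e^2 + e^5 ≈ 155.8 → fails
(6, 0): LHS = e^6 ≈ 403.4, RHS = 1 + e^6 ≈ 404.4 → fails

No pair satisfies the claim.

Answer: None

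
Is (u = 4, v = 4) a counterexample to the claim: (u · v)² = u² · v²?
Substituting u = 4, v = 4:
LHS = (4 · 4)² = 256
RHS = 4² · 4² = 256

The sides agree, so this pair does not disprove the claim.

Answer: No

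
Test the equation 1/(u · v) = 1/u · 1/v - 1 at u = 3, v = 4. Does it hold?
Substituting u = 3, v = 4:

LHS = 1/(3 · 4) = 1/12
RHS = 1/3 · 1/4 - 1 = -11/12

LHS ≠ RHS, so the equation does not hold at this point.

Answer: Fails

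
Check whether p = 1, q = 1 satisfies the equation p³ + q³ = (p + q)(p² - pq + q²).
Substituting p = 1, q = 1:

LHS = 1³ + 1³ = 2
RHS = (1 + 1)(1² - 1·1 + 1²) = 2

LHS = RHS, so the equation holds at this point.

Answer: Holds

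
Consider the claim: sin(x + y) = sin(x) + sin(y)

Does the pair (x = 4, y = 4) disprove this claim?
Yes

Substituting x = 4, y = 4:
LHS = sin(4 + 4) = sin(8) ≈ 0.9894
RHS = sin(4) + sin(4) = 2·sin(4) ≈ -1.514

Since LHS ≠ RHS, this pair disproves the claim.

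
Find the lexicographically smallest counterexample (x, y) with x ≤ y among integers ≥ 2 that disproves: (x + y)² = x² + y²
(x, y) = (2, 2)

Substituting (2, 2) into the claim:
LHS = (2 + 2)² = 16
RHS = 2² + 2² = 8

Since LHS ≠ RHS, this pair disproves the claim, and no lexicographically smaller pair (x ≤ y, integers ≥ 2) does.

For instance (8, 9) is also a counterexample (LHS = 289, RHS = 145), but it's lexicographically larger.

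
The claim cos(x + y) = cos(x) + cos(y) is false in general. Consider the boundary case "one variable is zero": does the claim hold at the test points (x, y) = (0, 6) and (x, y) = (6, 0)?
At (0, 6): LHS = cos(6) ≈ 0.9602 ≠ RHS = cos(6) + 1 ≈ 1.96
At (6, 0): LHS = cos(6) ≈ 0.9602 ≠ RHS = cos(6) + 1 ≈ 1.96

Answer: No, fails at both test points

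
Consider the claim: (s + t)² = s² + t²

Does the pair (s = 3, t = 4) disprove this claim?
Substituting s = 3, t = 4:
LHS = (3 + 4)² = 49
RHS = 3² + 4² = 25

Since LHS ≠ RHS, this pair disproves the claim.

Answer: Yes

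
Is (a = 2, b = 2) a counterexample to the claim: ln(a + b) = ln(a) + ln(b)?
No

Substituting a = 2, b = 2:
LHS = ln(2 + 2) = ln(4) ≈ 1.386
RHS = ln(2) + ln(2) = 2·ln(2) ≈ 1.386

The sides agree, so this pair does not disprove the claim.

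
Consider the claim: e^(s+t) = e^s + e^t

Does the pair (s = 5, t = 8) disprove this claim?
Yes

Substituting s = 5, t = 8:
LHS = e^(5+8) = e^13 ≈ 442413.4
RHS = e^5 + e^8 ≈ 3129

Since LHS ≠ RHS, this pair disproves the claim.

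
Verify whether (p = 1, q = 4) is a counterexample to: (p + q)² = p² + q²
Substituting p = 1, q = 4:
LHS = (1 + 4)² = 25
RHS = 1² + 4² = 17

Since LHS ≠ RHS, this pair disproves the claim.

Answer: Yes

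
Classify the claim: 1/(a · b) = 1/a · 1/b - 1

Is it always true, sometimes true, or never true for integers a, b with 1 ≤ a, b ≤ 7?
The claim fails for every pair in the range. For instance at (a, b) = (4, 3): LHS = 1/12, RHS = -11/12.

Answer: Never true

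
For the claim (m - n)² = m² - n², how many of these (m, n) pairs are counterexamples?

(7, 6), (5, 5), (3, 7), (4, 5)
Testing each pair:
(7, 6): LHS = 1, RHS = 13 → counterexample
(5, 5): LHS = 0, RHS = 0 → satisfies claim
(3, 7): LHS = 16, RHS = -40 → counterexample
(4, 5): LHS = 1, RHS = -9 → counterexample

That makes 3 counterexamples.

Answer: 3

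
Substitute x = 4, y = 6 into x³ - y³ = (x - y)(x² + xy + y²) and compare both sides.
LHS = 4³ - 6³ = -152
RHS = (4 - 6)(4² + 4·6 + 6²) = -152

LHS = RHS: the two sides agree.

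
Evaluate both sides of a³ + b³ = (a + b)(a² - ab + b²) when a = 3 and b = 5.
LHS = 3³ + 5³ = 152
RHS = (3 + 5)(3² - 3·5 + 5²) = 152

LHS = RHS: the two sides agree.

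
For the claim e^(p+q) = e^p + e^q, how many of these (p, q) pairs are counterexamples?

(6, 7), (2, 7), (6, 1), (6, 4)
Testing each pair:
(6, 7): LHS = e^13 ≈ 442413.4, RHS = e^6 + e^7 ≈ 1500 → counterexample
(2, 7): LHS = e^9 ≈ 8103, RHS = e^2 + e^7 ≈ 1104 → counterexample
(6, 1): LHS = e^7 ≈ 1097, RHS = e + e^6 ≈ 406.1 → counterexample
(6, 4): LHS = e^10 ≈ 22026.5, RHS = e^4 + e^6 ≈ 458 → counterexample

That makes 4 counterexamples.

Answer: 4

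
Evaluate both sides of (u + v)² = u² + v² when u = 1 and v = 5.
LHS = (1 + 5)² = 36
RHS = 1² + 5² = 26

LHS ≠ RHS, so the equation does not hold here.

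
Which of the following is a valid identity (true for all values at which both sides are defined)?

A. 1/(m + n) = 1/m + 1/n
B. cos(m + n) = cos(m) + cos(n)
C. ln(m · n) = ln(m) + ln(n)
C

A: fails at (4, 5) — LHS = 1/9, RHS = 9/20.
B: fails at (1, 5) — LHS = cos(6) ≈ 0.9602, RHS = cos(5) + cos(1) ≈ 0.824.
C: holds — e.g. at (4, 6), both sides equal ln(24) ≈ 3.178.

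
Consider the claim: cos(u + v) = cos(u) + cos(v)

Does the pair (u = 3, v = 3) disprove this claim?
Substituting u = 3, v = 3:
LHS = cos(3 + 3) = cos(6) ≈ 0.9602
RHS = cos(3) + cos(3) = 2·cos(3) ≈ -1.98

Since LHS ≠ RHS, this pair disproves the claim.

Answer: Yes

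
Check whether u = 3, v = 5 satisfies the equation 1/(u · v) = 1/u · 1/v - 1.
Fails

Substituting u = 3, v = 5:

LHS = 1/(3 · 5) = 1/15
RHS = 1/3 · 1/5 - 1 = -14/15

LHS ≠ RHS, so the equation does not hold at this point.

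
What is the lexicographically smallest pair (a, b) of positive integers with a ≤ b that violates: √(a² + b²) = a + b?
Substituting (1, 1) into the claim:
LHS = √(1² + 1²) = √(2) ≈ 1.414
RHS = 1 + 1 = 2

Since LHS ≠ RHS, this pair disproves the claim, and no lexicographically smaller pair (a ≤ b, positive integers) does.

For instance (4, 6) is also a counterexample (LHS = 2·√(13) ≈ 7.211, RHS = 10), but it's lexicographically larger.

Answer: (a, b) = (1, 1)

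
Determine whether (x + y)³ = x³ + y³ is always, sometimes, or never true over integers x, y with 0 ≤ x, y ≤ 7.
Sometimes true

It holds at (x, y) = (0, 3) (both sides equal 27), but fails at (x, y) = (7, 2) (LHS = 729, RHS = 351).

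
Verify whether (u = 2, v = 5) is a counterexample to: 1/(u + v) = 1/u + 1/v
Substituting u = 2, v = 5:
LHS = 1/(2 + 5) = 1/7
RHS = 1/2 + 1/5 = 7/10

Since LHS ≠ RHS, this pair disproves the claim.

Answer: Yes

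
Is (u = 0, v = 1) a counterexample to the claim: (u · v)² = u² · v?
Substituting u = 0, v = 1:
LHS = (0 · 1)² = 0
RHS = 0² · 1 = 0

The sides agree, so this pair does not disprove the claim.

Answer: No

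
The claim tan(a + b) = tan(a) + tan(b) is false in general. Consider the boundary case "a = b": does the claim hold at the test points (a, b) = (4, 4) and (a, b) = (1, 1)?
At (4, 4): LHS = tan(8) ≈ -6.8 ≠ RHS = 2·tan(4) ≈ 2.316
At (1, 1): LHS = tan(2) ≈ -2.185 ≠ RHS = 2·tan(1) ≈ 3.115

Answer: No, fails at both test points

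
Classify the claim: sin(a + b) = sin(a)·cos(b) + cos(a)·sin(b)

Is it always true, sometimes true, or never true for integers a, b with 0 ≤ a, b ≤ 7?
The identity holds for every pair in the range. For instance at (a, b) = (3, 1): both sides equal sin(4) ≈ -0.7568.

Answer: Always true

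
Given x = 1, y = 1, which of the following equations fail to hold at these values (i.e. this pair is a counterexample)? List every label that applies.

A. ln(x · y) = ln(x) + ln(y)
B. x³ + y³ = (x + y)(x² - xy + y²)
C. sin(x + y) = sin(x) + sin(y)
C

Evaluating each claim at the given values:
A. LHS = 0, RHS = 0 → holds here (LHS = RHS)
B. LHS = 2, RHS = 2 → holds here (LHS = RHS)
C. LHS = sin(2) ≈ 0.9093, RHS = 2·sin(1) ≈ 1.683 → fails here (LHS ≠ RHS)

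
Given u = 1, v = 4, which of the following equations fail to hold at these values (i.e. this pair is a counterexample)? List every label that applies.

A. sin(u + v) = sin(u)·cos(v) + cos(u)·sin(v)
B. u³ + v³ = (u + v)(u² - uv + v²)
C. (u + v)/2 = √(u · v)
Evaluating each claim at the given values:
A. LHS = sin(5) ≈ -0.9589, RHS = sin(1)·cos(4) + sin(4)·cos(1) ≈ -0.9589 → holds here (LHS = RHS)
B. LHS = 65, RHS = 65 → holds here (LHS = RHS)
C. LHS = 5/2, RHS = 2 → fails here (LHS ≠ RHS)

Answer: C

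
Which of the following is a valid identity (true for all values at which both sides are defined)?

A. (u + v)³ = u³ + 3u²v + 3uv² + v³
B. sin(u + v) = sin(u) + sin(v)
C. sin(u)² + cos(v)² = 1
A

A: holds — e.g. at (3, 5), both sides equal 512.
B: fails at (2, 3) — LHS = sin(5) ≈ -0.9589, RHS = sin(3) + sin(2) ≈ 1.05.
C: fails at (4, 5) — LHS = cos(5)² + sin(4)² ≈ 0.6532, RHS = 1.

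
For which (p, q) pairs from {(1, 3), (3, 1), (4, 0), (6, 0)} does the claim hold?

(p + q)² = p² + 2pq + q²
Testing each pair:
(1, 3): LHS = 16, RHS = 16 → holds
(3, 1): LHS = 16, RHS = 16 → holds
(4, 0): LHS = 16, RHS = 16 → holds
(6, 0): LHS = 36, RHS = 36 → holds

Every pair satisfies the claim.

Answer: All pairs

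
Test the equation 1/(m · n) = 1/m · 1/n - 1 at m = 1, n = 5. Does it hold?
Fails

Substituting m = 1, n = 5:

LHS = 1/(1 · 5) = 1/5
RHS = 1/1 · 1/5 - 1 = -4/5

LHS ≠ RHS, so the equation does not hold at this point.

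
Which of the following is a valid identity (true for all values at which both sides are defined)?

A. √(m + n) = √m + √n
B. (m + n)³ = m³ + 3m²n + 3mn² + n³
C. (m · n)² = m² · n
A: fails at (6, 7) — LHS = √(13) ≈ 3.606, RHS = √(6) + √(7) ≈ 5.095.
B: holds — e.g. at (4, 5), both sides equal 729.
C: fails at (3, 7) — LHS = 441, RHS = 63.

Answer: B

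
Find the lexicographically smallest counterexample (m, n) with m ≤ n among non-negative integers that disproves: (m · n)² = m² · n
(m, n) = (1, 2)

At (0, 6): both sides equal 0, so it holds there.
At (0, 7): both sides equal 0, so it holds there.

Substituting (1, 2) into the claim:
LHS = (1 · 2)² = 4
RHS = 1² · 2 = 2

Since LHS ≠ RHS, this pair disproves the claim, and no lexicographically smaller pair (m ≤ n, non-negative integers) does.

For instance (1, 5) is also a counterexample (LHS = 25, RHS = 5), but it's lexicographically larger.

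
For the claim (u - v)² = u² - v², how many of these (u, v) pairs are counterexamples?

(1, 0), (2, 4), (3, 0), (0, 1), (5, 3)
3

Testing each pair:
(1, 0): LHS = 1, RHS = 1 → satisfies claim
(2, 4): LHS = 4, RHS = -12 → counterexample
(3, 0): LHS = 9, RHS = 9 → satisfies claim
(0, 1): LHS = 1, RHS = -1 → counterexample
(5, 3): LHS = 4, RHS = 16 → counterexample

That makes 3 counterexamples.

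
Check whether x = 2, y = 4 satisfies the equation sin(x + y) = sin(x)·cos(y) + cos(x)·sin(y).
Holds

Substituting x = 2, y = 4:

LHS = sin(2 + 4) = sin(6) ≈ -0.2794
RHS = sin(2)·cos(4) + cos(2)·sin(4) = sin(2)·cos(4) + sin(4)·cos(2) ≈ -0.2794

LHS = RHS, so the equation holds at this point.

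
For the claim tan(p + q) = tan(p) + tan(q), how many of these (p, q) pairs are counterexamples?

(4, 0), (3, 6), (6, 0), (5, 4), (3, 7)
Testing each pair:
(4, 0): LHS = tan(4) ≈ 1.158, RHS = tan(4) ≈ 1.158 → satisfies claim
(3, 6): LHS = tan(9) ≈ -0.4523, RHS = tan(6) + tan(3) ≈ -0.4336 → counterexample
(6, 0): LHS = tan(6) ≈ -0.291, RHS = tan(6) ≈ -0.291 → satisfies claim
(5, 4): LHS = tan(9) ≈ -0.4523, RHS = tan(5) + tan(4) ≈ -2.223 → counterexample
(3, 7): LHS = tan(10) ≈ 0.6484, RHS = tan(3) + tan(7) ≈ 0.7289 → counterexample

That makes 3 counterexamples.

Answer: 3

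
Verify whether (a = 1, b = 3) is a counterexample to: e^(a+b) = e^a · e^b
No

Substituting a = 1, b = 3:
LHS = e^(1+3) = e^4 ≈ 54.6
RHS = e^1 · e^3 = e^4 ≈ 54.6

The sides agree, so this pair does not disprove the claim.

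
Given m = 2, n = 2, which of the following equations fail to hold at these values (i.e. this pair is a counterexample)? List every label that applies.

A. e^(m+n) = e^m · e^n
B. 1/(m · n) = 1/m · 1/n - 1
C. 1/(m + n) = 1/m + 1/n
B, C

Evaluating each claim at the given values:
A. LHS = e^4 ≈ 54.6, RHS = e^4 ≈ 54.6 → holds here (LHS = RHS)
B. LHS = 1/4, RHS = -3/4 → fails here (LHS ≠ RHS)
C. LHS = 1/4, RHS = 1 → fails here (LHS ≠ RHS)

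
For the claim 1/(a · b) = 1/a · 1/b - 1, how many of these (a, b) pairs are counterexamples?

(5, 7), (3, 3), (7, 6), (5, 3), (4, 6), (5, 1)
6

Testing each pair:
(5, 7): LHS = 1/35, RHS = -34/35 → counterexample
(3, 3): LHS = 1/9, RHS = -8/9 → counterexample
(7, 6): LHS = 1/42, RHS = -41/42 → counterexample
(5, 3): LHS = 1/15, RHS = -14/15 → counterexample
(4, 6): LHS = 1/24, RHS = -23/24 → counterexample
(5, 1): LHS = 1/5, RHS = -4/5 → counterexample

That makes 6 counterexamples.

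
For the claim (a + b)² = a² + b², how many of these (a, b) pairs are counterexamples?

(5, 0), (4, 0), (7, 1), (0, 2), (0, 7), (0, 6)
1

Testing each pair:
(5, 0): LHS = 25, RHS = 25 → satisfies claim
(4, 0): LHS = 16, RHS = 16 → satisfies claim
(7, 1): LHS = 64, RHS = 50 → counterexample
(0, 2): LHS = 4, RHS = 4 → satisfies claim
(0, 7): LHS = 49, RHS = 49 → satisfies claim
(0, 6): LHS = 36, RHS = 36 → satisfies claim

That makes 1 counterexample.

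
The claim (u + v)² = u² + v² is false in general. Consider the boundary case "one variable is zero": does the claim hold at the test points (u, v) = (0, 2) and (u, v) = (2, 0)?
At (0, 2): LHS = 4, RHS = 4 → equal
At (2, 0): LHS = 4, RHS = 4 → equal

So the claim does hold at both of these boundary points, even though it is not an identity.

Answer: Yes, holds at both test points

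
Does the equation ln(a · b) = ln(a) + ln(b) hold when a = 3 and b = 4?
Holds

Substituting a = 3, b = 4:

LHS = ln(3 · 4) = ln(12) ≈ 2.485
RHS = ln(3) + ln(4) ≈ 2.485

LHS = RHS, so the equation holds at this point.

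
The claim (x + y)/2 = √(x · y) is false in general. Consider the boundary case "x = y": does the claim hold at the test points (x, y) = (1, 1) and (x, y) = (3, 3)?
At (1, 1): LHS = 1, RHS = 1 → equal
At (3, 3): LHS = 3, RHS = 3 → equal

So the claim does hold at both of these boundary points, even though it is not an identity.

Answer: Yes, holds at both test points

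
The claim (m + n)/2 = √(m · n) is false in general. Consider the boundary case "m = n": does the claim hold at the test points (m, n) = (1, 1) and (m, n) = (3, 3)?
Yes, holds at both test points

At (1, 1): LHS = 1, RHS = 1 → equal
At (3, 3): LHS = 3, RHS = 3 → equal

So the claim does hold at both of these boundary points, even though it is not an identity.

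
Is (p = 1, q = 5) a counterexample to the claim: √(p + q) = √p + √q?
Yes

Substituting p = 1, q = 5:
LHS = √(1 + 5) = √(6) ≈ 2.449
RHS = √1 + √5 = 1 + √(5) ≈ 3.236

Since LHS ≠ RHS, this pair disproves the claim.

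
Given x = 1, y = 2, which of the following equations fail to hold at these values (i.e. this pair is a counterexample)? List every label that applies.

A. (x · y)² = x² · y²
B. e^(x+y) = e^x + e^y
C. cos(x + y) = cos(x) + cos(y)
Evaluating each claim at the given values:
A. LHS = 4, RHS = 4 → holds here (LHS = RHS)
B. LHS = e^3 ≈ 20.09, RHS = e + e^2 ≈ 10.11 → fails here (LHS ≠ RHS)
C. LHS = cos(3) ≈ -0.99, RHS = cos(2) + cos(1) ≈ 0.1242 → fails here (LHS ≠ RHS)

Answer: B, C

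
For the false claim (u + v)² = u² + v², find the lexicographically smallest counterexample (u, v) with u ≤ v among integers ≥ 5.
(u, v) = (5, 5)

Substituting (5, 5) into the claim:
LHS = (5 + 5)² = 100
RHS = 5² + 5² = 50

Since LHS ≠ RHS, this pair disproves the claim, and no lexicographically smaller pair (u ≤ v, integers ≥ 5) does.

For instance (9, 10) is also a counterexample (LHS = 361, RHS = 181), but it's lexicographically larger.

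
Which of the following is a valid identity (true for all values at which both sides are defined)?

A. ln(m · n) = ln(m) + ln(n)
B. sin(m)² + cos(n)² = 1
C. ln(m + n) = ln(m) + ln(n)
A

A: holds — e.g. at (2, 4), both sides equal ln(8) ≈ 2.079.
B: fails at (1, 2) — LHS = cos(2)² + sin(1)² ≈ 0.8813, RHS = 1.
C: fails at (3, 5) — LHS = ln(8) ≈ 2.079, RHS = ln(3) + ln(5) ≈ 2.708.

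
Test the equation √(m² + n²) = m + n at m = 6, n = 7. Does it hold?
Substituting m = 6, n = 7:

LHS = √(6² + 7²) = √(85) ≈ 9.22
RHS = 6 + 7 = 13

LHS ≠ RHS, so the equation does not hold at this point.

Answer: Fails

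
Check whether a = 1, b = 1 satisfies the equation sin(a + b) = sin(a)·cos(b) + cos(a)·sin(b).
Holds

Substituting a = 1, b = 1:

LHS = sin(1 + 1) = sin(2) ≈ 0.9093
RHS = sin(1)·cos(1) + cos(1)·sin(1) = 2·sin(1)·cos(1) ≈ 0.9093

LHS = RHS, so the equation holds at this point.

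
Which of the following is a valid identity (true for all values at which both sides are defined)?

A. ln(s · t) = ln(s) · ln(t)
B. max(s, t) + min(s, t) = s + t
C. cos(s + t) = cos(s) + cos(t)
B

A: fails at (2, 2) — LHS = ln(4) ≈ 1.386, RHS = ln(2)² ≈ 0.4805.
B: holds — e.g. at (4, 6), both sides equal 10.
C: fails at (5, 5) — LHS = cos(10) ≈ -0.8391, RHS = 2·cos(5) ≈ 0.5673.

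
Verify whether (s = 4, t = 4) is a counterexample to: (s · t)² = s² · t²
No

Substituting s = 4, t = 4:
LHS = (4 · 4)² = 256
RHS = 4² · 4² = 256

The sides agree, so this pair does not disprove the claim.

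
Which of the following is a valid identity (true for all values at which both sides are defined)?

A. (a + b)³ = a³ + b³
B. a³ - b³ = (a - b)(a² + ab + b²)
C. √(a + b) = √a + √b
B

A: fails at (5, 8) — LHS = 2197, RHS = 637.
B: holds — e.g. at (2, 4), both sides equal -56.
C: fails at (3, 4) — LHS = √(7) ≈ 2.646, RHS = √(3) + 2 ≈ 3.732.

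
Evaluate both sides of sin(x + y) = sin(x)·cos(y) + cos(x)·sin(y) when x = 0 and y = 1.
LHS = sin(0 + 1) = sin(1) ≈ 0.8415
RHS = sin(0)·cos(1) + cos(0)·sin(1) = sin(1) ≈ 0.8415

LHS = RHS: the two sides agree.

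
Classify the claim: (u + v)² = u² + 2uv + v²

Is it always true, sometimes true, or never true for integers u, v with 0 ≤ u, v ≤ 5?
The identity holds for every pair in the range. For instance at (u, v) = (4, 1): both sides equal 25.

Answer: Always true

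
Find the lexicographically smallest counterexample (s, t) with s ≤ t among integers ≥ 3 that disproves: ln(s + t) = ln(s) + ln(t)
Substituting (3, 3) into the claim:
LHS = ln(3 + 3) = ln(6) ≈ 1.792
RHS = ln(3) + ln(3) = 2·ln(3) ≈ 2.197

Since LHS ≠ RHS, this pair disproves the claim, and no lexicographically smaller pair (s ≤ t, integers ≥ 3) does.

For instance (10, 10) is also a counterexample (LHS = ln(20) ≈ 2.996, RHS = 2·ln(10) ≈ 4.605), but it's lexicographically larger.

Answer: (s, t) = (3, 3)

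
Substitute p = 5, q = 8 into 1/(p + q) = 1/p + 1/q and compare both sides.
LHS = 1/(5 + 8) = 1/13
RHS = 1/5 + 1/8 = 13/40

LHS ≠ RHS, so the equation does not hold here.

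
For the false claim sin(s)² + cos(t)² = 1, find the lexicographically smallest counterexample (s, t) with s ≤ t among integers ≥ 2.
Substituting (2, 3) into the claim:
LHS = sin(2)² + cos(3)² ≈ 1.807
RHS = 1

Since LHS ≠ RHS, this pair disproves the claim, and no lexicographically smaller pair (s ≤ t, integers ≥ 2) does.

For instance (3, 5) is also a counterexample (LHS = sin(3)² + cos(5)² ≈ 0.1004, RHS = 1), but it's lexicographically larger.

Answer: (s, t) = (2, 3)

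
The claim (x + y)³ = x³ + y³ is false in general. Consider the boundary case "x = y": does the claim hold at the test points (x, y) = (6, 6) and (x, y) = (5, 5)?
At (6, 6): LHS = 1728 ≠ RHS = 432
At (5, 5): LHS = 1000 ≠ RHS = 250

Answer: No, fails at both test points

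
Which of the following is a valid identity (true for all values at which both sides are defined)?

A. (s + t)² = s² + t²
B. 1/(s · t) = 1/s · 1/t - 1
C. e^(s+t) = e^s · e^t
A: fails at (6, 7) — LHS = 169, RHS = 85.
B: fails at (3, 4) — LHS = 1/12, RHS = -11/12.
C: holds — e.g. at (4, 4), both sides equal e^8 ≈ 2981.

Answer: C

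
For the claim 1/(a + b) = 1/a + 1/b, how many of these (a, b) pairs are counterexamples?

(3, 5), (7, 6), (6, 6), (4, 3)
Testing each pair:
(3, 5): LHS = 1/8, RHS = 8/15 → counterexample
(7, 6): LHS = 1/13, RHS = 13/42 → counterexample
(6, 6): LHS = 1/12, RHS = 1/3 → counterexample
(4, 3): LHS = 1/7, RHS = 7/12 → counterexample

That makes 4 counterexamples.

Answer: 4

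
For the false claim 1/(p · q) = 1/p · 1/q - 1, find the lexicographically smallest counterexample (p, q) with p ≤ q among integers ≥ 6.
Substituting (6, 6) into the claim:
LHS = 1/(6 · 6) = 1/36
RHS = 1/6 · 1/6 - 1 = -35/36

Since LHS ≠ RHS, this pair disproves the claim, and no lexicographically smaller pair (p ≤ q, integers ≥ 6) does.

For instance (8, 11) is also a counterexample (LHS = 1/88, RHS = -87/88), but it's lexicographically larger.

Answer: (p, q) = (6, 6)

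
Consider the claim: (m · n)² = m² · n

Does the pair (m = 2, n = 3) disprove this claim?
Substituting m = 2, n = 3:
LHS = (2 · 3)² = 36
RHS = 2² · 3 = 12

Since LHS ≠ RHS, this pair disproves the claim.

Answer: Yes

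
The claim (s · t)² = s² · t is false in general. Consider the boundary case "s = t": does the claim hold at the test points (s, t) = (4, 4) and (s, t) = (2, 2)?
No, fails at both test points

At (4, 4): LHS = 256 ≠ RHS = 64
At (2, 2): LHS = 16 ≠ RHS = 8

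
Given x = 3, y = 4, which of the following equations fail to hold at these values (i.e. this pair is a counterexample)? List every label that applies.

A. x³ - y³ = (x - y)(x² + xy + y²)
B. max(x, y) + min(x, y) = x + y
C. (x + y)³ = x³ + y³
Evaluating each claim at the given values:
A. LHS = -37, RHS = -37 → holds here (LHS = RHS)
B. LHS = 7, RHS = 7 → holds here (LHS = RHS)
C. LHS = 343, RHS = 91 → fails here (LHS ≠ RHS)

Answer: C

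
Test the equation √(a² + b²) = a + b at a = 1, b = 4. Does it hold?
Fails

Substituting a = 1, b = 4:

LHS = √(1² + 4²) = √(17) ≈ 4.123
RHS = 1 + 4 = 5

LHS ≠ RHS, so the equation does not hold at this point.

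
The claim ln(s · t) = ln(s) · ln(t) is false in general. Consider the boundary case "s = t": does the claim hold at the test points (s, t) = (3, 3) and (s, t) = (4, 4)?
At (3, 3): LHS = ln(9) ≈ 2.197 ≠ RHS = ln(3)² ≈ 1.207
At (4, 4): LHS = ln(16) ≈ 2.773 ≠ RHS = ln(4)² ≈ 1.922

Answer: No, fails at both test points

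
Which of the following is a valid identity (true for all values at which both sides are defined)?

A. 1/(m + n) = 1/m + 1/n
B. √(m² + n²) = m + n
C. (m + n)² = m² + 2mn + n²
A: fails at (4, 5) — LHS = 1/9, RHS = 9/20.
B: fails at (2, 4) — LHS = 2·√(5) ≈ 4.472, RHS = 6.
C: holds — e.g. at (0, 1), both sides equal 1.

Answer: C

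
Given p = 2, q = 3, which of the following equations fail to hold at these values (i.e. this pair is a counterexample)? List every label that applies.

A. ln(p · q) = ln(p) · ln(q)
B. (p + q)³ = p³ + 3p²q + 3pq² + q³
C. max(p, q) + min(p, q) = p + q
A

Evaluating each claim at the given values:
A. LHS = ln(6) ≈ 1.792, RHS = ln(2)·ln(3) ≈ 0.7615 → fails here (LHS ≠ RHS)
B. LHS = 125, RHS = 125 → holds here (LHS = RHS)
C. LHS = 5, RHS = 5 → holds here (LHS = RHS)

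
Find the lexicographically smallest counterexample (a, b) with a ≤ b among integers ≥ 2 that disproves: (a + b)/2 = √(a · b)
(a, b) = (2, 3)

At (2, 2): both sides equal 2, so it holds there.

Substituting (2, 3) into the claim:
LHS = (2 + 3)/2 = 5/2
RHS = √(2 · 3) = √(6) ≈ 2.449

Since LHS ≠ RHS, this pair disproves the claim, and no lexicographically smaller pair (a ≤ b, integers ≥ 2) does.

For instance (2, 6) is also a counterexample (LHS = 4, RHS = 2·√(3) ≈ 3.464), but it's lexicographically larger.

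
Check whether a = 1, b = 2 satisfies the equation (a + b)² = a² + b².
Substituting a = 1, b = 2:

LHS = (1 + 2)² = 9
RHS = 1² + 2² = 5

LHS ≠ RHS, so the equation does not hold at this point.

Answer: Fails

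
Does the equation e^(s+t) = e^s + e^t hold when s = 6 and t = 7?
Fails

Substituting s = 6, t = 7:

LHS = e^(6+7) = e^13 ≈ 442413.4
RHS = e^6 + e^7 ≈ 1500

LHS ≠ RHS, so the equation does not hold at this point.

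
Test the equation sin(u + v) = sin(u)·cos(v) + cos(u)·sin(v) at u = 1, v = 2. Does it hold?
Holds

Substituting u = 1, v = 2:

LHS = sin(1 + 2) = sin(3) ≈ 0.1411
RHS = sin(1)·cos(2) + cos(1)·sin(2) = sin(1)·cos(2) + sin(2)·cos(1) ≈ 0.1411

LHS = RHS, so the equation holds at this point.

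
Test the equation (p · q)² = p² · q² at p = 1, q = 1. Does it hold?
Substituting p = 1, q = 1:

LHS = (1 · 1)² = 1
RHS = 1² · 1² = 1

LHS = RHS, so the equation holds at this point.

Answer: Holds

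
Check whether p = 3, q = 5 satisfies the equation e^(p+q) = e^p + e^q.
Fails

Substituting p = 3, q = 5:

LHS = e^(3+5) = e^8 ≈ 2981
RHS = e^3 + e^5 ≈ 168.5

LHS ≠ RHS, so the equation does not hold at this point.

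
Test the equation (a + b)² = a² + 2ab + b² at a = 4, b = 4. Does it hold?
Substituting a = 4, b = 4:

LHS = (4 + 4)² = 64
RHS = 4² + 2·4·4 + 4² = 64

LHS = RHS, so the equation holds at this point.

Answer: Holds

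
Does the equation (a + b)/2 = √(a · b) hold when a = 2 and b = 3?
Fails

Substituting a = 2, b = 3:

LHS = (2 + 3)/2 = 5/2
RHS = √(2 · 3) = √(6) ≈ 2.449

LHS ≠ RHS, so the equation does not hold at this point.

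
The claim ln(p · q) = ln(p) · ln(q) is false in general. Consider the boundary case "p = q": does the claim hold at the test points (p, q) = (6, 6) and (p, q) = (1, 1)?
At (6, 6): LHS = ln(36) ≈ 3.584 ≠ RHS = ln(6)² ≈ 3.21
At (1, 1): LHS = 0, RHS = 0 → equal

Answer: Only at (1, 1)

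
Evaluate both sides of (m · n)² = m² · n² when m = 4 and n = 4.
LHS = (4 · 4)² = 256
RHS = 4² · 4² = 256

LHS = RHS: the two sides agree.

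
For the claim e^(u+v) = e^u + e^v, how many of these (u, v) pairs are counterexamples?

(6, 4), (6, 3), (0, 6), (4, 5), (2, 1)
Testing each pair:
(6, 4): LHS = e^10 ≈ 22026.5, RHS = e^4 + e^6 ≈ 458 → counterexample
(6, 3): LHS = e^9 ≈ 8103, RHS = e^3 + e^6 ≈ 423.5 → counterexample
(0, 6): LHS = e^6 ≈ 403.4, RHS = 1 + e^6 ≈ 404.4 → counterexample
(4, 5): LHS = e^9 ≈ 8103, RHS = e^4 + e^5 ≈ 203 → counterexample
(2, 1): LHS = e^3 ≈ 20.09, RHS = e + e^2 ≈ 10.11 → counterexample

That makes 5 counterexamples.

Answer: 5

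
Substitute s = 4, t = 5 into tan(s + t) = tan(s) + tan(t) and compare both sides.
LHS = tan(4 + 5) = tan(9) ≈ -0.4523
RHS = tan(4) + tan(5) ≈ -2.223

LHS ≠ RHS (they differ by about 1.77), so the equation does not hold here.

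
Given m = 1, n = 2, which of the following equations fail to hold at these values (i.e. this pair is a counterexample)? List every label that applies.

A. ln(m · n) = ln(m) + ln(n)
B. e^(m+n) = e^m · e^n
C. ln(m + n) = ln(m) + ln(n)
C

Evaluating each claim at the given values:
A. LHS = ln(2) ≈ 0.6931, RHS = ln(2) ≈ 0.6931 → holds here (LHS = RHS)
B. LHS = e^3 ≈ 20.09, RHS = e^3 ≈ 20.09 → holds here (LHS = RHS)
C. LHS = ln(3) ≈ 1.099, RHS = ln(2) ≈ 0.6931 → fails here (LHS ≠ RHS)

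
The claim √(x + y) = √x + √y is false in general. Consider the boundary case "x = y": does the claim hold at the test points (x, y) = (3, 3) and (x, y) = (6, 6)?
No, fails at both test points

At (3, 3): LHS = √(6) ≈ 2.449 ≠ RHS = 2·√(3) ≈ 3.464
At (6, 6): LHS = 2·√(3) ≈ 3.464 ≠ RHS = 2·√(6) ≈ 4.899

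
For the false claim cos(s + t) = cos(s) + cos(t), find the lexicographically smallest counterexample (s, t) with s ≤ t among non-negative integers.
(s, t) = (0, 0)

Substituting (0, 0) into the claim:
LHS = cos(0 + 0) = 1
RHS = cos(0) + cos(0) = 2

Since LHS ≠ RHS, this pair disproves the claim, and no lexicographically smaller pair (s ≤ t, non-negative integers) does.

For instance (0, 3) is also a counterexample (LHS = cos(3) ≈ -0.99, RHS = cos(3) + 1 ≈ 0.01001), but it's lexicographically larger.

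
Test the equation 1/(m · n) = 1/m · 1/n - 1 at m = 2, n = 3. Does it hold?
Substituting m = 2, n = 3:

LHS = 1/(2 · 3) = 1/6
RHS = 1/2 · 1/3 - 1 = -5/6

LHS ≠ RHS, so the equation does not hold at this point.

Answer: Fails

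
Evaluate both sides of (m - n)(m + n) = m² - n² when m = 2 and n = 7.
LHS = (2 - 7)(2 + 7) = -45
RHS = 2² - 7² = -45

LHS = RHS: the two sides agree.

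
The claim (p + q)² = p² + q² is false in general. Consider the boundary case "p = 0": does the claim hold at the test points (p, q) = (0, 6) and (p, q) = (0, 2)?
Yes, holds at both test points

At (0, 6): LHS = 36, RHS = 36 → equal
At (0, 2): LHS = 4, RHS = 4 → equal

So the claim does hold at both of these boundary points, even though it is not an identity.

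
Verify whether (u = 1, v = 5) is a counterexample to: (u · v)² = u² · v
Yes

Substituting u = 1, v = 5:
LHS = (1 · 5)² = 25
RHS = 1² · 5 = 5

Since LHS ≠ RHS, this pair disproves the claim.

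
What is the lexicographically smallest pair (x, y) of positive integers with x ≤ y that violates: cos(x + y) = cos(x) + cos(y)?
Substituting (1, 1) into the claim:
LHS = cos(1 + 1) = cos(2) ≈ -0.4161
RHS = cos(1) + cos(1) = 2·cos(1) ≈ 1.081

Since LHS ≠ RHS, this pair disproves the claim, and no lexicographically smaller pair (x ≤ y, positive integers) does.

For instance (2, 2) is also a counterexample (LHS = cos(4) ≈ -0.6536, RHS = 2·cos(2) ≈ -0.8323), but it's lexicographically larger.

Answer: (x, y) = (1, 1)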